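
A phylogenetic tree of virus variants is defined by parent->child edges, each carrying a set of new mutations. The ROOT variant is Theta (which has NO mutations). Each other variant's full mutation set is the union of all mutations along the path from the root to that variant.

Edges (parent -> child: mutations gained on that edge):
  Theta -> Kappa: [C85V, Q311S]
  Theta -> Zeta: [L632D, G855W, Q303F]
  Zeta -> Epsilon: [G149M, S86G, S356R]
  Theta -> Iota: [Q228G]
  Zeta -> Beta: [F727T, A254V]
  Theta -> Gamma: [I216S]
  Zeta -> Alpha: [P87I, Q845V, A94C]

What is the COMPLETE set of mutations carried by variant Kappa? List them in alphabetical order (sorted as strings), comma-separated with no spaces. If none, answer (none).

Answer: C85V,Q311S

Derivation:
At Theta: gained [] -> total []
At Kappa: gained ['C85V', 'Q311S'] -> total ['C85V', 'Q311S']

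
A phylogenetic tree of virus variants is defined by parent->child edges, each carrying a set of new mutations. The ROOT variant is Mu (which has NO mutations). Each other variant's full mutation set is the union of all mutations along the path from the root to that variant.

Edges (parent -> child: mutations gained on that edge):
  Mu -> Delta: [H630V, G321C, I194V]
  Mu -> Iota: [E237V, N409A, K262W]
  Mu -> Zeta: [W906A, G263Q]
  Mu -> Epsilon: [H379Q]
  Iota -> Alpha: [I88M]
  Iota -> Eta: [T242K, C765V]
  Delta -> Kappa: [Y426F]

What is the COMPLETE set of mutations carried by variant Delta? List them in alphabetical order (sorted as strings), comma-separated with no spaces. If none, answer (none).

At Mu: gained [] -> total []
At Delta: gained ['H630V', 'G321C', 'I194V'] -> total ['G321C', 'H630V', 'I194V']

Answer: G321C,H630V,I194V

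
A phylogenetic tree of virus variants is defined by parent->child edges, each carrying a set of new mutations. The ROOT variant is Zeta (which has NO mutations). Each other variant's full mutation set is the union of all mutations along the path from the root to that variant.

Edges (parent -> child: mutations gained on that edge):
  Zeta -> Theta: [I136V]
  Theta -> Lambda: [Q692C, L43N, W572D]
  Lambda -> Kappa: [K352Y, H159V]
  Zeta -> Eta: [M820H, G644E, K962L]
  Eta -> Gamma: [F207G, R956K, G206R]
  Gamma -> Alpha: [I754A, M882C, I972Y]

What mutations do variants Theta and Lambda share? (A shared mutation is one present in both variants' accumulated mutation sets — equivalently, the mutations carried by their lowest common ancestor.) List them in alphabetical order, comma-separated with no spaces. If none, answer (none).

Accumulating mutations along path to Theta:
  At Zeta: gained [] -> total []
  At Theta: gained ['I136V'] -> total ['I136V']
Mutations(Theta) = ['I136V']
Accumulating mutations along path to Lambda:
  At Zeta: gained [] -> total []
  At Theta: gained ['I136V'] -> total ['I136V']
  At Lambda: gained ['Q692C', 'L43N', 'W572D'] -> total ['I136V', 'L43N', 'Q692C', 'W572D']
Mutations(Lambda) = ['I136V', 'L43N', 'Q692C', 'W572D']
Intersection: ['I136V'] ∩ ['I136V', 'L43N', 'Q692C', 'W572D'] = ['I136V']

Answer: I136V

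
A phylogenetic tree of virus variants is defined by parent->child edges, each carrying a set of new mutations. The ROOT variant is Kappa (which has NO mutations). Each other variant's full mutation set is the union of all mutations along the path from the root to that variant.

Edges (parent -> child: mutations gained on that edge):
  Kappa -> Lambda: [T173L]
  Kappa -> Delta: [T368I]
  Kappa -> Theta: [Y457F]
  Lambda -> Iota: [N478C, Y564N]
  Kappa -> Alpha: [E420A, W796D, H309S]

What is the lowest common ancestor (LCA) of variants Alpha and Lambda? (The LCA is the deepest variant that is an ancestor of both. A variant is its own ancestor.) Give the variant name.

Path from root to Alpha: Kappa -> Alpha
  ancestors of Alpha: {Kappa, Alpha}
Path from root to Lambda: Kappa -> Lambda
  ancestors of Lambda: {Kappa, Lambda}
Common ancestors: {Kappa}
Walk up from Lambda: Lambda (not in ancestors of Alpha), Kappa (in ancestors of Alpha)
Deepest common ancestor (LCA) = Kappa

Answer: Kappa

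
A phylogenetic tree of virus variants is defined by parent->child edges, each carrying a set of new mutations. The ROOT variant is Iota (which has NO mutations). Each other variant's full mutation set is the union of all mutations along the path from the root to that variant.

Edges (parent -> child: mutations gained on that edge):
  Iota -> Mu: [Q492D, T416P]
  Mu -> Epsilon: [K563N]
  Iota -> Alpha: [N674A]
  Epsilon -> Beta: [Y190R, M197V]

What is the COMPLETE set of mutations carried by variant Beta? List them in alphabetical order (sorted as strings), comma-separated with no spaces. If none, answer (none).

At Iota: gained [] -> total []
At Mu: gained ['Q492D', 'T416P'] -> total ['Q492D', 'T416P']
At Epsilon: gained ['K563N'] -> total ['K563N', 'Q492D', 'T416P']
At Beta: gained ['Y190R', 'M197V'] -> total ['K563N', 'M197V', 'Q492D', 'T416P', 'Y190R']

Answer: K563N,M197V,Q492D,T416P,Y190R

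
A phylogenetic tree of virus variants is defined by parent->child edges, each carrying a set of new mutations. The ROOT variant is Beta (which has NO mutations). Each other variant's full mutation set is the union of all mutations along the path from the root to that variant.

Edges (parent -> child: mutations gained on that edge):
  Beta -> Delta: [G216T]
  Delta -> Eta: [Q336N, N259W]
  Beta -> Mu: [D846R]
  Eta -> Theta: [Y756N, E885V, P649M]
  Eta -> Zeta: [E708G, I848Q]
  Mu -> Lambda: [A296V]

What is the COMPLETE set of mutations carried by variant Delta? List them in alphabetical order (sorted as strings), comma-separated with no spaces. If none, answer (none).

At Beta: gained [] -> total []
At Delta: gained ['G216T'] -> total ['G216T']

Answer: G216T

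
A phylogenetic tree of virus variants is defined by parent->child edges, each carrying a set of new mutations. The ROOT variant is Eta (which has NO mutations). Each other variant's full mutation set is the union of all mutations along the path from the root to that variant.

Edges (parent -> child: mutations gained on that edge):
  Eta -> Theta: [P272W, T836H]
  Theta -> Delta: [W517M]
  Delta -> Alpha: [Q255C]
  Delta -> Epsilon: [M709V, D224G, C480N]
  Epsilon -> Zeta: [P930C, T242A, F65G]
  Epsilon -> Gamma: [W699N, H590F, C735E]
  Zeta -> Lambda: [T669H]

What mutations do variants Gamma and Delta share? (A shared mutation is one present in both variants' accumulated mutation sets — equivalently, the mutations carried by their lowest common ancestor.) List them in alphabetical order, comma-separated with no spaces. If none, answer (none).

Answer: P272W,T836H,W517M

Derivation:
Accumulating mutations along path to Gamma:
  At Eta: gained [] -> total []
  At Theta: gained ['P272W', 'T836H'] -> total ['P272W', 'T836H']
  At Delta: gained ['W517M'] -> total ['P272W', 'T836H', 'W517M']
  At Epsilon: gained ['M709V', 'D224G', 'C480N'] -> total ['C480N', 'D224G', 'M709V', 'P272W', 'T836H', 'W517M']
  At Gamma: gained ['W699N', 'H590F', 'C735E'] -> total ['C480N', 'C735E', 'D224G', 'H590F', 'M709V', 'P272W', 'T836H', 'W517M', 'W699N']
Mutations(Gamma) = ['C480N', 'C735E', 'D224G', 'H590F', 'M709V', 'P272W', 'T836H', 'W517M', 'W699N']
Accumulating mutations along path to Delta:
  At Eta: gained [] -> total []
  At Theta: gained ['P272W', 'T836H'] -> total ['P272W', 'T836H']
  At Delta: gained ['W517M'] -> total ['P272W', 'T836H', 'W517M']
Mutations(Delta) = ['P272W', 'T836H', 'W517M']
Intersection: ['C480N', 'C735E', 'D224G', 'H590F', 'M709V', 'P272W', 'T836H', 'W517M', 'W699N'] ∩ ['P272W', 'T836H', 'W517M'] = ['P272W', 'T836H', 'W517M']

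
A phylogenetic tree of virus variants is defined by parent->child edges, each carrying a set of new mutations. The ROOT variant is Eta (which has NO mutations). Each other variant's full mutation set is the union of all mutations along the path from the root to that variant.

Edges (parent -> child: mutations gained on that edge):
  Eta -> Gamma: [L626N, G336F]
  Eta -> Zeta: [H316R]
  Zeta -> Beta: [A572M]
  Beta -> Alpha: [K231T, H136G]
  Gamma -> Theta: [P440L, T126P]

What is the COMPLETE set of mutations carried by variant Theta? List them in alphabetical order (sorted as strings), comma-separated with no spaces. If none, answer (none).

At Eta: gained [] -> total []
At Gamma: gained ['L626N', 'G336F'] -> total ['G336F', 'L626N']
At Theta: gained ['P440L', 'T126P'] -> total ['G336F', 'L626N', 'P440L', 'T126P']

Answer: G336F,L626N,P440L,T126P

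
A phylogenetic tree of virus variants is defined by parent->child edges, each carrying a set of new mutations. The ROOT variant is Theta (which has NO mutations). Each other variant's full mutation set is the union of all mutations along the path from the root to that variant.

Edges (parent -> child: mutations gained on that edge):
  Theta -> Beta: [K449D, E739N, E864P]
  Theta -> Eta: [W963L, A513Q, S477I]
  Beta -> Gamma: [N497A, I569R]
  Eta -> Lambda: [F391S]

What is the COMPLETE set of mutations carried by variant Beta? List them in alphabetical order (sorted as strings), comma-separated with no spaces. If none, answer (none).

Answer: E739N,E864P,K449D

Derivation:
At Theta: gained [] -> total []
At Beta: gained ['K449D', 'E739N', 'E864P'] -> total ['E739N', 'E864P', 'K449D']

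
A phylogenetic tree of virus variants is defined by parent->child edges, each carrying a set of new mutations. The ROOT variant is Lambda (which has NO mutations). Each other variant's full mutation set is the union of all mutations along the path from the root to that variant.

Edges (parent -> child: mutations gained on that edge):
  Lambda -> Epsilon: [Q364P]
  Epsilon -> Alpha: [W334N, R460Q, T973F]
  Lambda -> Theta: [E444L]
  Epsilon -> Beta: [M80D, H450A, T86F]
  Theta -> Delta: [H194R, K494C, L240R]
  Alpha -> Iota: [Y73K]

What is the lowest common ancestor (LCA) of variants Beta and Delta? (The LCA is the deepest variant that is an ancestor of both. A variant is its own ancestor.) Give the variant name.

Path from root to Beta: Lambda -> Epsilon -> Beta
  ancestors of Beta: {Lambda, Epsilon, Beta}
Path from root to Delta: Lambda -> Theta -> Delta
  ancestors of Delta: {Lambda, Theta, Delta}
Common ancestors: {Lambda}
Walk up from Delta: Delta (not in ancestors of Beta), Theta (not in ancestors of Beta), Lambda (in ancestors of Beta)
Deepest common ancestor (LCA) = Lambda

Answer: Lambda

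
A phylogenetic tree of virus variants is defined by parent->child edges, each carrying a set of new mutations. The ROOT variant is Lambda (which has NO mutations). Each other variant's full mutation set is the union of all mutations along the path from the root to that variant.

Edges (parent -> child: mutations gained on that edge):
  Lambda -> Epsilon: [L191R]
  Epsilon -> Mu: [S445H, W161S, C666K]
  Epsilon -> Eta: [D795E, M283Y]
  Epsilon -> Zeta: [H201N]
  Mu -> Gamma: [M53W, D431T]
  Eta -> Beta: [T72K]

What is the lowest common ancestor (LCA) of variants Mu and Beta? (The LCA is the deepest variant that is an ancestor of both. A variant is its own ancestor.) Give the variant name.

Answer: Epsilon

Derivation:
Path from root to Mu: Lambda -> Epsilon -> Mu
  ancestors of Mu: {Lambda, Epsilon, Mu}
Path from root to Beta: Lambda -> Epsilon -> Eta -> Beta
  ancestors of Beta: {Lambda, Epsilon, Eta, Beta}
Common ancestors: {Lambda, Epsilon}
Walk up from Beta: Beta (not in ancestors of Mu), Eta (not in ancestors of Mu), Epsilon (in ancestors of Mu), Lambda (in ancestors of Mu)
Deepest common ancestor (LCA) = Epsilon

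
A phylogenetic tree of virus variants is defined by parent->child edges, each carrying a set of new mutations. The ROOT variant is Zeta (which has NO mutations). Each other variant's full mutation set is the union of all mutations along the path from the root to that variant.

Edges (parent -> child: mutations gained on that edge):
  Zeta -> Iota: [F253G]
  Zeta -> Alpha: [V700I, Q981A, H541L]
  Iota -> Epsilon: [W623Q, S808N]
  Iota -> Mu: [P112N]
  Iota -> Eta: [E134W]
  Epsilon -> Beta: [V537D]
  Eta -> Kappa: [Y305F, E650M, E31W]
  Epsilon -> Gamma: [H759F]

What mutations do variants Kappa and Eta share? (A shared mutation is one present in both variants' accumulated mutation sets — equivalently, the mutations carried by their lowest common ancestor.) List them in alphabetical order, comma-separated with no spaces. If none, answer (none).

Answer: E134W,F253G

Derivation:
Accumulating mutations along path to Kappa:
  At Zeta: gained [] -> total []
  At Iota: gained ['F253G'] -> total ['F253G']
  At Eta: gained ['E134W'] -> total ['E134W', 'F253G']
  At Kappa: gained ['Y305F', 'E650M', 'E31W'] -> total ['E134W', 'E31W', 'E650M', 'F253G', 'Y305F']
Mutations(Kappa) = ['E134W', 'E31W', 'E650M', 'F253G', 'Y305F']
Accumulating mutations along path to Eta:
  At Zeta: gained [] -> total []
  At Iota: gained ['F253G'] -> total ['F253G']
  At Eta: gained ['E134W'] -> total ['E134W', 'F253G']
Mutations(Eta) = ['E134W', 'F253G']
Intersection: ['E134W', 'E31W', 'E650M', 'F253G', 'Y305F'] ∩ ['E134W', 'F253G'] = ['E134W', 'F253G']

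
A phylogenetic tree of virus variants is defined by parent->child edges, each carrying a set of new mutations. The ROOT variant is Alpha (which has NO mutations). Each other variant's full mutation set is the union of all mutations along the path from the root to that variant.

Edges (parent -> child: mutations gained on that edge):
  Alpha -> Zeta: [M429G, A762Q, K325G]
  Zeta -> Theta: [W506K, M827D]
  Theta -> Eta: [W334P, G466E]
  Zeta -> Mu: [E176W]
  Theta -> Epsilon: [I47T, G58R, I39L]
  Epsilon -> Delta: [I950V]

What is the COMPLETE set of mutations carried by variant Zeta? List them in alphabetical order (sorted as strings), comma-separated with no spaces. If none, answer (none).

At Alpha: gained [] -> total []
At Zeta: gained ['M429G', 'A762Q', 'K325G'] -> total ['A762Q', 'K325G', 'M429G']

Answer: A762Q,K325G,M429G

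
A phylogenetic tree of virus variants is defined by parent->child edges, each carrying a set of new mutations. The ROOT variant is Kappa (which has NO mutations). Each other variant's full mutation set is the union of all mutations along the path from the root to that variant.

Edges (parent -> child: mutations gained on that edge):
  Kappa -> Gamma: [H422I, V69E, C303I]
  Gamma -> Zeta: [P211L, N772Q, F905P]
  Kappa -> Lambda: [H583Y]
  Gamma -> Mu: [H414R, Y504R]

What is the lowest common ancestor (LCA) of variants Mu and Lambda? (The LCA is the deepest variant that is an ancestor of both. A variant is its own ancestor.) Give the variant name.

Answer: Kappa

Derivation:
Path from root to Mu: Kappa -> Gamma -> Mu
  ancestors of Mu: {Kappa, Gamma, Mu}
Path from root to Lambda: Kappa -> Lambda
  ancestors of Lambda: {Kappa, Lambda}
Common ancestors: {Kappa}
Walk up from Lambda: Lambda (not in ancestors of Mu), Kappa (in ancestors of Mu)
Deepest common ancestor (LCA) = Kappa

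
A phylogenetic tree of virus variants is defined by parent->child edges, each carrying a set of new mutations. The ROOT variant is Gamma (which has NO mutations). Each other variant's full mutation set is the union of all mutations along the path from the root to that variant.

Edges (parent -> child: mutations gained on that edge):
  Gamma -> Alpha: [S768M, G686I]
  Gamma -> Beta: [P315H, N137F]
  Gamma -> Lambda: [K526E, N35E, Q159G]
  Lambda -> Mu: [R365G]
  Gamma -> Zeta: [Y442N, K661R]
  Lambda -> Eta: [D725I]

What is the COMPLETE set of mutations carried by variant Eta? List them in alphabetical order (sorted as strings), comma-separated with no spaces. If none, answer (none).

At Gamma: gained [] -> total []
At Lambda: gained ['K526E', 'N35E', 'Q159G'] -> total ['K526E', 'N35E', 'Q159G']
At Eta: gained ['D725I'] -> total ['D725I', 'K526E', 'N35E', 'Q159G']

Answer: D725I,K526E,N35E,Q159G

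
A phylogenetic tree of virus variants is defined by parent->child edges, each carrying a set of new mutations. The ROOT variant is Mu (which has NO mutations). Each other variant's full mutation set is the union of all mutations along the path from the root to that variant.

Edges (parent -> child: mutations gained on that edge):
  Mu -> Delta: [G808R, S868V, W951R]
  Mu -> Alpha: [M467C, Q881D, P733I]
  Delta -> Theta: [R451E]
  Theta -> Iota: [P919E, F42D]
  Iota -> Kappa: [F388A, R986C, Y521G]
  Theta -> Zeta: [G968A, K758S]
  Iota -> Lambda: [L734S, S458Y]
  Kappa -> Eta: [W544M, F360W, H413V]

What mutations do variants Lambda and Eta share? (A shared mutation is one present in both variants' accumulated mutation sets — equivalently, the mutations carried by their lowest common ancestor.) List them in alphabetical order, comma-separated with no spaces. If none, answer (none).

Answer: F42D,G808R,P919E,R451E,S868V,W951R

Derivation:
Accumulating mutations along path to Lambda:
  At Mu: gained [] -> total []
  At Delta: gained ['G808R', 'S868V', 'W951R'] -> total ['G808R', 'S868V', 'W951R']
  At Theta: gained ['R451E'] -> total ['G808R', 'R451E', 'S868V', 'W951R']
  At Iota: gained ['P919E', 'F42D'] -> total ['F42D', 'G808R', 'P919E', 'R451E', 'S868V', 'W951R']
  At Lambda: gained ['L734S', 'S458Y'] -> total ['F42D', 'G808R', 'L734S', 'P919E', 'R451E', 'S458Y', 'S868V', 'W951R']
Mutations(Lambda) = ['F42D', 'G808R', 'L734S', 'P919E', 'R451E', 'S458Y', 'S868V', 'W951R']
Accumulating mutations along path to Eta:
  At Mu: gained [] -> total []
  At Delta: gained ['G808R', 'S868V', 'W951R'] -> total ['G808R', 'S868V', 'W951R']
  At Theta: gained ['R451E'] -> total ['G808R', 'R451E', 'S868V', 'W951R']
  At Iota: gained ['P919E', 'F42D'] -> total ['F42D', 'G808R', 'P919E', 'R451E', 'S868V', 'W951R']
  At Kappa: gained ['F388A', 'R986C', 'Y521G'] -> total ['F388A', 'F42D', 'G808R', 'P919E', 'R451E', 'R986C', 'S868V', 'W951R', 'Y521G']
  At Eta: gained ['W544M', 'F360W', 'H413V'] -> total ['F360W', 'F388A', 'F42D', 'G808R', 'H413V', 'P919E', 'R451E', 'R986C', 'S868V', 'W544M', 'W951R', 'Y521G']
Mutations(Eta) = ['F360W', 'F388A', 'F42D', 'G808R', 'H413V', 'P919E', 'R451E', 'R986C', 'S868V', 'W544M', 'W951R', 'Y521G']
Intersection: ['F42D', 'G808R', 'L734S', 'P919E', 'R451E', 'S458Y', 'S868V', 'W951R'] ∩ ['F360W', 'F388A', 'F42D', 'G808R', 'H413V', 'P919E', 'R451E', 'R986C', 'S868V', 'W544M', 'W951R', 'Y521G'] = ['F42D', 'G808R', 'P919E', 'R451E', 'S868V', 'W951R']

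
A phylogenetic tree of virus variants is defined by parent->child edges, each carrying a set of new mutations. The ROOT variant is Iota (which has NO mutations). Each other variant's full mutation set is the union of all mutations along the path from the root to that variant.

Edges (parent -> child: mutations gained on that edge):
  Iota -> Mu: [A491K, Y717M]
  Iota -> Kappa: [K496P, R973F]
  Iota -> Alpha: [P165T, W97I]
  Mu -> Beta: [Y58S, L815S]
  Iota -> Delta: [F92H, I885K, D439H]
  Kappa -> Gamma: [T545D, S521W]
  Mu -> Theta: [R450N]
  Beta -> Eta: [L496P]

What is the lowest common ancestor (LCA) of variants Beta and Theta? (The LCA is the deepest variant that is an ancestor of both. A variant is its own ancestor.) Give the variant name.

Answer: Mu

Derivation:
Path from root to Beta: Iota -> Mu -> Beta
  ancestors of Beta: {Iota, Mu, Beta}
Path from root to Theta: Iota -> Mu -> Theta
  ancestors of Theta: {Iota, Mu, Theta}
Common ancestors: {Iota, Mu}
Walk up from Theta: Theta (not in ancestors of Beta), Mu (in ancestors of Beta), Iota (in ancestors of Beta)
Deepest common ancestor (LCA) = Mu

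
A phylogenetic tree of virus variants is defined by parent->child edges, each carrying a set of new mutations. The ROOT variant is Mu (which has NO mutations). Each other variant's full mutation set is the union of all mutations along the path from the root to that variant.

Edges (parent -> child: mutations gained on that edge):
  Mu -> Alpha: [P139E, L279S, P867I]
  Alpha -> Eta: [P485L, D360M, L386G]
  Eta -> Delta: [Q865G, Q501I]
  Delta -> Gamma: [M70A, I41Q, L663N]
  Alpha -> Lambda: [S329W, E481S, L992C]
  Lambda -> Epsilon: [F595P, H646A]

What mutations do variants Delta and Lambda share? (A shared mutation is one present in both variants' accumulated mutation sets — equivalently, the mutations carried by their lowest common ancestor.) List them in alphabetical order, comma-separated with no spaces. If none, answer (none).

Accumulating mutations along path to Delta:
  At Mu: gained [] -> total []
  At Alpha: gained ['P139E', 'L279S', 'P867I'] -> total ['L279S', 'P139E', 'P867I']
  At Eta: gained ['P485L', 'D360M', 'L386G'] -> total ['D360M', 'L279S', 'L386G', 'P139E', 'P485L', 'P867I']
  At Delta: gained ['Q865G', 'Q501I'] -> total ['D360M', 'L279S', 'L386G', 'P139E', 'P485L', 'P867I', 'Q501I', 'Q865G']
Mutations(Delta) = ['D360M', 'L279S', 'L386G', 'P139E', 'P485L', 'P867I', 'Q501I', 'Q865G']
Accumulating mutations along path to Lambda:
  At Mu: gained [] -> total []
  At Alpha: gained ['P139E', 'L279S', 'P867I'] -> total ['L279S', 'P139E', 'P867I']
  At Lambda: gained ['S329W', 'E481S', 'L992C'] -> total ['E481S', 'L279S', 'L992C', 'P139E', 'P867I', 'S329W']
Mutations(Lambda) = ['E481S', 'L279S', 'L992C', 'P139E', 'P867I', 'S329W']
Intersection: ['D360M', 'L279S', 'L386G', 'P139E', 'P485L', 'P867I', 'Q501I', 'Q865G'] ∩ ['E481S', 'L279S', 'L992C', 'P139E', 'P867I', 'S329W'] = ['L279S', 'P139E', 'P867I']

Answer: L279S,P139E,P867I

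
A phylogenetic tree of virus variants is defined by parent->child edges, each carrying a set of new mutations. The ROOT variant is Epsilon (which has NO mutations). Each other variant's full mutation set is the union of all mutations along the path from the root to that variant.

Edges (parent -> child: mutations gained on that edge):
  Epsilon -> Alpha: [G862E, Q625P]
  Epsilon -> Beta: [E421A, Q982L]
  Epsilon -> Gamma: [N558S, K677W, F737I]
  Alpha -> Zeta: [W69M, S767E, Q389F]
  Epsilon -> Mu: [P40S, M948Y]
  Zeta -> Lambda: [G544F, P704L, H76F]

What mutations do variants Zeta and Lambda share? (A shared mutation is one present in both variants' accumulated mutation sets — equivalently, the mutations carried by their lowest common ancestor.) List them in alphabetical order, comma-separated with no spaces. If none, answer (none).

Accumulating mutations along path to Zeta:
  At Epsilon: gained [] -> total []
  At Alpha: gained ['G862E', 'Q625P'] -> total ['G862E', 'Q625P']
  At Zeta: gained ['W69M', 'S767E', 'Q389F'] -> total ['G862E', 'Q389F', 'Q625P', 'S767E', 'W69M']
Mutations(Zeta) = ['G862E', 'Q389F', 'Q625P', 'S767E', 'W69M']
Accumulating mutations along path to Lambda:
  At Epsilon: gained [] -> total []
  At Alpha: gained ['G862E', 'Q625P'] -> total ['G862E', 'Q625P']
  At Zeta: gained ['W69M', 'S767E', 'Q389F'] -> total ['G862E', 'Q389F', 'Q625P', 'S767E', 'W69M']
  At Lambda: gained ['G544F', 'P704L', 'H76F'] -> total ['G544F', 'G862E', 'H76F', 'P704L', 'Q389F', 'Q625P', 'S767E', 'W69M']
Mutations(Lambda) = ['G544F', 'G862E', 'H76F', 'P704L', 'Q389F', 'Q625P', 'S767E', 'W69M']
Intersection: ['G862E', 'Q389F', 'Q625P', 'S767E', 'W69M'] ∩ ['G544F', 'G862E', 'H76F', 'P704L', 'Q389F', 'Q625P', 'S767E', 'W69M'] = ['G862E', 'Q389F', 'Q625P', 'S767E', 'W69M']

Answer: G862E,Q389F,Q625P,S767E,W69M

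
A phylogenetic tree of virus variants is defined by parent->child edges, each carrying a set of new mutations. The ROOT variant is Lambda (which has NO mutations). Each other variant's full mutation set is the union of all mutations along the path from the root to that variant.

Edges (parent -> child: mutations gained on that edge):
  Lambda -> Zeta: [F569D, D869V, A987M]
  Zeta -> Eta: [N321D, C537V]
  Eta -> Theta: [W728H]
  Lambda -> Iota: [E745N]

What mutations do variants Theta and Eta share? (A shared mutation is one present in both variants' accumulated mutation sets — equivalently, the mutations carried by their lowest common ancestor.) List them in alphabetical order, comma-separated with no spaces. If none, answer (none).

Accumulating mutations along path to Theta:
  At Lambda: gained [] -> total []
  At Zeta: gained ['F569D', 'D869V', 'A987M'] -> total ['A987M', 'D869V', 'F569D']
  At Eta: gained ['N321D', 'C537V'] -> total ['A987M', 'C537V', 'D869V', 'F569D', 'N321D']
  At Theta: gained ['W728H'] -> total ['A987M', 'C537V', 'D869V', 'F569D', 'N321D', 'W728H']
Mutations(Theta) = ['A987M', 'C537V', 'D869V', 'F569D', 'N321D', 'W728H']
Accumulating mutations along path to Eta:
  At Lambda: gained [] -> total []
  At Zeta: gained ['F569D', 'D869V', 'A987M'] -> total ['A987M', 'D869V', 'F569D']
  At Eta: gained ['N321D', 'C537V'] -> total ['A987M', 'C537V', 'D869V', 'F569D', 'N321D']
Mutations(Eta) = ['A987M', 'C537V', 'D869V', 'F569D', 'N321D']
Intersection: ['A987M', 'C537V', 'D869V', 'F569D', 'N321D', 'W728H'] ∩ ['A987M', 'C537V', 'D869V', 'F569D', 'N321D'] = ['A987M', 'C537V', 'D869V', 'F569D', 'N321D']

Answer: A987M,C537V,D869V,F569D,N321D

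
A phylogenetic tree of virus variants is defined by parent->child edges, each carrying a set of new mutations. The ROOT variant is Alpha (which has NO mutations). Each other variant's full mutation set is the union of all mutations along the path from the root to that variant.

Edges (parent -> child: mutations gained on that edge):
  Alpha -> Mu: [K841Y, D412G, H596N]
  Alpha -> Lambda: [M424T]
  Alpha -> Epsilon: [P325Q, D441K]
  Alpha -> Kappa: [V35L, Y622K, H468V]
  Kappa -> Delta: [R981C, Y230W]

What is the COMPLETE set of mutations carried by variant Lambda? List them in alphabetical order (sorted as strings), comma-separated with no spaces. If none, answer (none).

At Alpha: gained [] -> total []
At Lambda: gained ['M424T'] -> total ['M424T']

Answer: M424T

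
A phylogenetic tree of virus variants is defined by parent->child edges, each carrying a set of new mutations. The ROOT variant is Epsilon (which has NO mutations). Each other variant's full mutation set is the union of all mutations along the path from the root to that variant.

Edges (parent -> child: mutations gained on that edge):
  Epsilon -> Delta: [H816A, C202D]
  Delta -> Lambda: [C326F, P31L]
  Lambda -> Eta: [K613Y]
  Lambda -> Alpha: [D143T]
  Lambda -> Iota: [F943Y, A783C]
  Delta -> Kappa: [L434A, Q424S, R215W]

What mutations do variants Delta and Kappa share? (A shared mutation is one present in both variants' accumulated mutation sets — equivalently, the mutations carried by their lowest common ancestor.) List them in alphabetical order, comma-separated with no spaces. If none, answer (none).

Answer: C202D,H816A

Derivation:
Accumulating mutations along path to Delta:
  At Epsilon: gained [] -> total []
  At Delta: gained ['H816A', 'C202D'] -> total ['C202D', 'H816A']
Mutations(Delta) = ['C202D', 'H816A']
Accumulating mutations along path to Kappa:
  At Epsilon: gained [] -> total []
  At Delta: gained ['H816A', 'C202D'] -> total ['C202D', 'H816A']
  At Kappa: gained ['L434A', 'Q424S', 'R215W'] -> total ['C202D', 'H816A', 'L434A', 'Q424S', 'R215W']
Mutations(Kappa) = ['C202D', 'H816A', 'L434A', 'Q424S', 'R215W']
Intersection: ['C202D', 'H816A'] ∩ ['C202D', 'H816A', 'L434A', 'Q424S', 'R215W'] = ['C202D', 'H816A']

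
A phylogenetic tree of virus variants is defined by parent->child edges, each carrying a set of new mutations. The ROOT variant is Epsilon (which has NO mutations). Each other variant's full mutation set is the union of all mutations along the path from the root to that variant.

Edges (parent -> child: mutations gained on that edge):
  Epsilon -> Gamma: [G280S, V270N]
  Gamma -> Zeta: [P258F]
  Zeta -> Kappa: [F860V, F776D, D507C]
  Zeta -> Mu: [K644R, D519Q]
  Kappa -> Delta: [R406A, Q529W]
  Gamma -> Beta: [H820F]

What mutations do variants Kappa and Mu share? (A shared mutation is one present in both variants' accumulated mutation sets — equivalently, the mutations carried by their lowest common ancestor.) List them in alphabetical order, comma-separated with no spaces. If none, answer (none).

Accumulating mutations along path to Kappa:
  At Epsilon: gained [] -> total []
  At Gamma: gained ['G280S', 'V270N'] -> total ['G280S', 'V270N']
  At Zeta: gained ['P258F'] -> total ['G280S', 'P258F', 'V270N']
  At Kappa: gained ['F860V', 'F776D', 'D507C'] -> total ['D507C', 'F776D', 'F860V', 'G280S', 'P258F', 'V270N']
Mutations(Kappa) = ['D507C', 'F776D', 'F860V', 'G280S', 'P258F', 'V270N']
Accumulating mutations along path to Mu:
  At Epsilon: gained [] -> total []
  At Gamma: gained ['G280S', 'V270N'] -> total ['G280S', 'V270N']
  At Zeta: gained ['P258F'] -> total ['G280S', 'P258F', 'V270N']
  At Mu: gained ['K644R', 'D519Q'] -> total ['D519Q', 'G280S', 'K644R', 'P258F', 'V270N']
Mutations(Mu) = ['D519Q', 'G280S', 'K644R', 'P258F', 'V270N']
Intersection: ['D507C', 'F776D', 'F860V', 'G280S', 'P258F', 'V270N'] ∩ ['D519Q', 'G280S', 'K644R', 'P258F', 'V270N'] = ['G280S', 'P258F', 'V270N']

Answer: G280S,P258F,V270N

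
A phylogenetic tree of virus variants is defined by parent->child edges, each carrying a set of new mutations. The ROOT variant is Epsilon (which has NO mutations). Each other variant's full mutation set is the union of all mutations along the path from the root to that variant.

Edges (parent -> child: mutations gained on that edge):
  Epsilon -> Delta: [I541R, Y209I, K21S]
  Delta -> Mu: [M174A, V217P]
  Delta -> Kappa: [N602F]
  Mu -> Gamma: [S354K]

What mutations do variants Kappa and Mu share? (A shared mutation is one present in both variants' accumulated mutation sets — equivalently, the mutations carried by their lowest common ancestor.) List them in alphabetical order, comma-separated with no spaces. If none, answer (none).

Answer: I541R,K21S,Y209I

Derivation:
Accumulating mutations along path to Kappa:
  At Epsilon: gained [] -> total []
  At Delta: gained ['I541R', 'Y209I', 'K21S'] -> total ['I541R', 'K21S', 'Y209I']
  At Kappa: gained ['N602F'] -> total ['I541R', 'K21S', 'N602F', 'Y209I']
Mutations(Kappa) = ['I541R', 'K21S', 'N602F', 'Y209I']
Accumulating mutations along path to Mu:
  At Epsilon: gained [] -> total []
  At Delta: gained ['I541R', 'Y209I', 'K21S'] -> total ['I541R', 'K21S', 'Y209I']
  At Mu: gained ['M174A', 'V217P'] -> total ['I541R', 'K21S', 'M174A', 'V217P', 'Y209I']
Mutations(Mu) = ['I541R', 'K21S', 'M174A', 'V217P', 'Y209I']
Intersection: ['I541R', 'K21S', 'N602F', 'Y209I'] ∩ ['I541R', 'K21S', 'M174A', 'V217P', 'Y209I'] = ['I541R', 'K21S', 'Y209I']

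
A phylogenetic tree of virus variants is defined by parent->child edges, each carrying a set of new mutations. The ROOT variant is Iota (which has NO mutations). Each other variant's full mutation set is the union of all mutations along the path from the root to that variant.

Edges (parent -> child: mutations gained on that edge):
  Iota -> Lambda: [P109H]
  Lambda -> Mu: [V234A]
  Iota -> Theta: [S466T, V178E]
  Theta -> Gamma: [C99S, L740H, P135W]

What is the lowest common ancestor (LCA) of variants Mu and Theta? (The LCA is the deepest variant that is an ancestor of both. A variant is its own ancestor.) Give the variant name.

Answer: Iota

Derivation:
Path from root to Mu: Iota -> Lambda -> Mu
  ancestors of Mu: {Iota, Lambda, Mu}
Path from root to Theta: Iota -> Theta
  ancestors of Theta: {Iota, Theta}
Common ancestors: {Iota}
Walk up from Theta: Theta (not in ancestors of Mu), Iota (in ancestors of Mu)
Deepest common ancestor (LCA) = Iota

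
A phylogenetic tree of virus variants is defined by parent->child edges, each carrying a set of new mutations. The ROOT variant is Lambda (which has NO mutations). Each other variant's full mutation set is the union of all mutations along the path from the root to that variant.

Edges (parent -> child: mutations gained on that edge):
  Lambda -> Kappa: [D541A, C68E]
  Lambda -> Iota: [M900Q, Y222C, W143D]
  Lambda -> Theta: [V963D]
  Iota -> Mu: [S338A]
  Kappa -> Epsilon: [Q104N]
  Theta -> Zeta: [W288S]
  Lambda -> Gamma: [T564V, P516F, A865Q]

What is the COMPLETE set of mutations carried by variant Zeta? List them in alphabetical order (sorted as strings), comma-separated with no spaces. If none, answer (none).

At Lambda: gained [] -> total []
At Theta: gained ['V963D'] -> total ['V963D']
At Zeta: gained ['W288S'] -> total ['V963D', 'W288S']

Answer: V963D,W288S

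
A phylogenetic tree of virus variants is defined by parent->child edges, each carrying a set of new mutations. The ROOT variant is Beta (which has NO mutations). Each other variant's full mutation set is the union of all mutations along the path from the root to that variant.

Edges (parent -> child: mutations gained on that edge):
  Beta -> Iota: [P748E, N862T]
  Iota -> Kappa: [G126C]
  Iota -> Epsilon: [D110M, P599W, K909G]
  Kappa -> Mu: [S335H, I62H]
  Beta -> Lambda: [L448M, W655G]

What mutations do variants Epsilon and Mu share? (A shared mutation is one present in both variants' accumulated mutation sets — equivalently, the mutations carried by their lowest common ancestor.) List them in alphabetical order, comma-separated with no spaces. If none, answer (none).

Answer: N862T,P748E

Derivation:
Accumulating mutations along path to Epsilon:
  At Beta: gained [] -> total []
  At Iota: gained ['P748E', 'N862T'] -> total ['N862T', 'P748E']
  At Epsilon: gained ['D110M', 'P599W', 'K909G'] -> total ['D110M', 'K909G', 'N862T', 'P599W', 'P748E']
Mutations(Epsilon) = ['D110M', 'K909G', 'N862T', 'P599W', 'P748E']
Accumulating mutations along path to Mu:
  At Beta: gained [] -> total []
  At Iota: gained ['P748E', 'N862T'] -> total ['N862T', 'P748E']
  At Kappa: gained ['G126C'] -> total ['G126C', 'N862T', 'P748E']
  At Mu: gained ['S335H', 'I62H'] -> total ['G126C', 'I62H', 'N862T', 'P748E', 'S335H']
Mutations(Mu) = ['G126C', 'I62H', 'N862T', 'P748E', 'S335H']
Intersection: ['D110M', 'K909G', 'N862T', 'P599W', 'P748E'] ∩ ['G126C', 'I62H', 'N862T', 'P748E', 'S335H'] = ['N862T', 'P748E']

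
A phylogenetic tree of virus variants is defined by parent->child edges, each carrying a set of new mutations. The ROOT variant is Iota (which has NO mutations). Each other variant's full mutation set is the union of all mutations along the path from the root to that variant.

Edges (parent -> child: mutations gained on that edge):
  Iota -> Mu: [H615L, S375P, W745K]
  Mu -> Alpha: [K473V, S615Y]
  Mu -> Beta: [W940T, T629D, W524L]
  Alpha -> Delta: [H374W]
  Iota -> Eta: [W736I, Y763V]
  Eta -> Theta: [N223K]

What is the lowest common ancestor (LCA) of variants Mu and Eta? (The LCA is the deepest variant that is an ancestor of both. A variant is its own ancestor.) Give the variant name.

Path from root to Mu: Iota -> Mu
  ancestors of Mu: {Iota, Mu}
Path from root to Eta: Iota -> Eta
  ancestors of Eta: {Iota, Eta}
Common ancestors: {Iota}
Walk up from Eta: Eta (not in ancestors of Mu), Iota (in ancestors of Mu)
Deepest common ancestor (LCA) = Iota

Answer: Iota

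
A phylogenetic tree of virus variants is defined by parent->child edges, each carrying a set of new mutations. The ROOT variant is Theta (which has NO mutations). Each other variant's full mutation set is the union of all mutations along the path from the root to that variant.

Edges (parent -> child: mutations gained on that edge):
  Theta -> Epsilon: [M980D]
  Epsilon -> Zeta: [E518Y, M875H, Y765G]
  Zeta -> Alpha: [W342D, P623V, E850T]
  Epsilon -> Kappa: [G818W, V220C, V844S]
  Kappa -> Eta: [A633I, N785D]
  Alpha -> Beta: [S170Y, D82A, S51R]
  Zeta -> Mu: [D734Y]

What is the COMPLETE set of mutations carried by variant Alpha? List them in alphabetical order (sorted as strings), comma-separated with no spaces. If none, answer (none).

At Theta: gained [] -> total []
At Epsilon: gained ['M980D'] -> total ['M980D']
At Zeta: gained ['E518Y', 'M875H', 'Y765G'] -> total ['E518Y', 'M875H', 'M980D', 'Y765G']
At Alpha: gained ['W342D', 'P623V', 'E850T'] -> total ['E518Y', 'E850T', 'M875H', 'M980D', 'P623V', 'W342D', 'Y765G']

Answer: E518Y,E850T,M875H,M980D,P623V,W342D,Y765G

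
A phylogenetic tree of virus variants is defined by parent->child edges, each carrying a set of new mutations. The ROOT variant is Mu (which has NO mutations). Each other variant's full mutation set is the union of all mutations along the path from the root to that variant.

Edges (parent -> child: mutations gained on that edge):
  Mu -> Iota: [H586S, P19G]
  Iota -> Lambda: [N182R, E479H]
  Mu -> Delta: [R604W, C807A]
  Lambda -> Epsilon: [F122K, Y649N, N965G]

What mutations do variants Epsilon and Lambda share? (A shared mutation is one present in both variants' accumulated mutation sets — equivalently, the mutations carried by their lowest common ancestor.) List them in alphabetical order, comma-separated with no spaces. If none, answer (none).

Answer: E479H,H586S,N182R,P19G

Derivation:
Accumulating mutations along path to Epsilon:
  At Mu: gained [] -> total []
  At Iota: gained ['H586S', 'P19G'] -> total ['H586S', 'P19G']
  At Lambda: gained ['N182R', 'E479H'] -> total ['E479H', 'H586S', 'N182R', 'P19G']
  At Epsilon: gained ['F122K', 'Y649N', 'N965G'] -> total ['E479H', 'F122K', 'H586S', 'N182R', 'N965G', 'P19G', 'Y649N']
Mutations(Epsilon) = ['E479H', 'F122K', 'H586S', 'N182R', 'N965G', 'P19G', 'Y649N']
Accumulating mutations along path to Lambda:
  At Mu: gained [] -> total []
  At Iota: gained ['H586S', 'P19G'] -> total ['H586S', 'P19G']
  At Lambda: gained ['N182R', 'E479H'] -> total ['E479H', 'H586S', 'N182R', 'P19G']
Mutations(Lambda) = ['E479H', 'H586S', 'N182R', 'P19G']
Intersection: ['E479H', 'F122K', 'H586S', 'N182R', 'N965G', 'P19G', 'Y649N'] ∩ ['E479H', 'H586S', 'N182R', 'P19G'] = ['E479H', 'H586S', 'N182R', 'P19G']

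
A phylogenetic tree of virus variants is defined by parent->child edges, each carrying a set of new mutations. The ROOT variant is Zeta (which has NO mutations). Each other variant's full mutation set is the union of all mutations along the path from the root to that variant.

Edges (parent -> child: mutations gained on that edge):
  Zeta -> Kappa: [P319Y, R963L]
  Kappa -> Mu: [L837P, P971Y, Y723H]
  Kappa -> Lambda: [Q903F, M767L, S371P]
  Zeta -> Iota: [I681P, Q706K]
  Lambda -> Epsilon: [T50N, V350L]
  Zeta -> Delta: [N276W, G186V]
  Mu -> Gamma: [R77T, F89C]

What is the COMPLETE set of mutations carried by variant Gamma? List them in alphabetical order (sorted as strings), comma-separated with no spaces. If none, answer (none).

Answer: F89C,L837P,P319Y,P971Y,R77T,R963L,Y723H

Derivation:
At Zeta: gained [] -> total []
At Kappa: gained ['P319Y', 'R963L'] -> total ['P319Y', 'R963L']
At Mu: gained ['L837P', 'P971Y', 'Y723H'] -> total ['L837P', 'P319Y', 'P971Y', 'R963L', 'Y723H']
At Gamma: gained ['R77T', 'F89C'] -> total ['F89C', 'L837P', 'P319Y', 'P971Y', 'R77T', 'R963L', 'Y723H']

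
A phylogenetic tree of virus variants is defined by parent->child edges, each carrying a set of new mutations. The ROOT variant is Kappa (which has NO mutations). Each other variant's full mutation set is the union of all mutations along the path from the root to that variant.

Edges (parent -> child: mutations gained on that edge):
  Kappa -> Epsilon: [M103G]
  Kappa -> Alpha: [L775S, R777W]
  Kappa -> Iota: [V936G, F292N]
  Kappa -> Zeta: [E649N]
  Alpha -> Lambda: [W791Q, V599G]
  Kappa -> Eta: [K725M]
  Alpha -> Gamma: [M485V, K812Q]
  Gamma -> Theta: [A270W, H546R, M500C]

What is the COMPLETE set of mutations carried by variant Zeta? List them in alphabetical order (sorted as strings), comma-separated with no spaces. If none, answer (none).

Answer: E649N

Derivation:
At Kappa: gained [] -> total []
At Zeta: gained ['E649N'] -> total ['E649N']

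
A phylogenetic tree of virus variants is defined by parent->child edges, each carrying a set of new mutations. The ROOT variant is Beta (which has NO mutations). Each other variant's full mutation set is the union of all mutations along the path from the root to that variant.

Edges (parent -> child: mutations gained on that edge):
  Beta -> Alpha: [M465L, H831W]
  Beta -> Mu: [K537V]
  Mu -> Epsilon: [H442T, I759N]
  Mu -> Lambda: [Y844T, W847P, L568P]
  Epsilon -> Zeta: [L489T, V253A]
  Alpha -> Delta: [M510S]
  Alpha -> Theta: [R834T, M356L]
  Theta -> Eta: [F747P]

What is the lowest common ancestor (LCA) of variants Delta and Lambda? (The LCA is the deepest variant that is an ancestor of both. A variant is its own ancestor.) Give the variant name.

Answer: Beta

Derivation:
Path from root to Delta: Beta -> Alpha -> Delta
  ancestors of Delta: {Beta, Alpha, Delta}
Path from root to Lambda: Beta -> Mu -> Lambda
  ancestors of Lambda: {Beta, Mu, Lambda}
Common ancestors: {Beta}
Walk up from Lambda: Lambda (not in ancestors of Delta), Mu (not in ancestors of Delta), Beta (in ancestors of Delta)
Deepest common ancestor (LCA) = Beta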